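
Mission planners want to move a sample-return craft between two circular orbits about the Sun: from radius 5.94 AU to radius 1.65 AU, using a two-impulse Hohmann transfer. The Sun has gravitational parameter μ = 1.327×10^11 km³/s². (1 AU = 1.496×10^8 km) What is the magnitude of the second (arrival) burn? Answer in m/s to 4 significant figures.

In km: r₁ = 5.94 × 1.496×10^8 = 8.88624×10^8 km; r₂ = 1.65 × 1.496×10^8 = 2.4684×10^8 km.
Transfer-ellipse semi-major axis a_t = (r₁ + r₂)/2 = (8.88624×10^8 + 2.4684×10^8)/2 = 5.67732×10^8 km.
On the circular orbit at r = 2.4684×10^8 km, v_c = √(μ/r) = 23.186 km/s.
Transfer-orbit speed at the same r (vis-viva, a = a_t): v_t = √[μ(2/r − 1/a_t)] = 29.008 km/s.
Δv₂ = |v_t − v_c| = |29.008 − 23.186| = 5.822 km/s.

Δv₂ = 5822 m/s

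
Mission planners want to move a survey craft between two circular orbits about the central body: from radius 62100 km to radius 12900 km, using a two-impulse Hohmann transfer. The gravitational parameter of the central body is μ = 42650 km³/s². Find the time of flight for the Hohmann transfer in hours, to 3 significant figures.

t = 30.7 hours

Semi-major axis of the transfer orbit: a_t = (62100 + 12900)/2 = 37500 km.
Half the transfer-orbit period gives t = π√(a_t³/μ) = 1.105×10^5 s.
Converting: 1.105×10^5 s ÷ 3600 s/hour = 30.7 hours.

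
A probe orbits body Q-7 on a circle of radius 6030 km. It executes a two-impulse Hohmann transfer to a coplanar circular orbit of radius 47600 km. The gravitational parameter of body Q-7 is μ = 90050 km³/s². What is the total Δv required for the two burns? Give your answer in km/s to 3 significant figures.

Transfer-ellipse semi-major axis a_t = (r₁ + r₂)/2 = (6030 + 47600)/2 = 26815 km.
At r₁ the circular-orbit speed is v₁ = √(μ/r₁) = 3.8644 km/s.
On the transfer ellipse at r₁, v² = μ(2/r − 1/a) gives v_p = √[μ(2/r₁ − 1/a_t)] = 5.1487 km/s.
First burn Δv₁ = |v_p − v₁| = 1.284 km/s.
Circular speed at r₂: v₂ = √(μ/r₂) = 1.3754 km/s.
Transfer-orbit speed at r₂: v_a = √[μ(2/r₂ − 1/a_t)] = 0.65224 km/s.
Second burn Δv₂ = |v₂ − v_a| = 0.7232 km/s.
Total Δv = Δv₁ + Δv₂ = 2.007 km/s.

Δv = 2.01 km/s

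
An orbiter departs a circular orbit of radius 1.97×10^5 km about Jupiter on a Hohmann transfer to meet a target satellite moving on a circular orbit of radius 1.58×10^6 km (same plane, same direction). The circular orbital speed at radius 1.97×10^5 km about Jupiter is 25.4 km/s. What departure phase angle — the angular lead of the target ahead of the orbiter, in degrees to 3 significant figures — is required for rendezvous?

φ = 104°

From the circular-orbit relation v² = μ/r at r = 1.97×10^5 km: μ = v²r = (25.4)² × 1.97×10^5 = 1.27097×10^8 km³/s².
The Hohmann ellipse has a_t = (r₁ + r₂)/2 = 8.885×10^5 km.
Transfer time t = π√(a_t³/μ) = 2.3338×10^5 s.
The target's mean motion on its circular orbit is ω₂ = √(μ/r₂³) = 5.6765×10^-6 rad/s.
Angle swept by the target during transfer: ω₂·t = 1.3248 rad = 75.91°.
Arrival is 180° from departure on the ellipse, so φ = 180° − 75.91° = 104°.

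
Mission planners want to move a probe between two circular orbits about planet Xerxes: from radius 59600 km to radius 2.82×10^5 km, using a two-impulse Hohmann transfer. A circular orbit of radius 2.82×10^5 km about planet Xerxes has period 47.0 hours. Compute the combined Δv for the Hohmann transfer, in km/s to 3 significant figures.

Δv = 10.8 km/s

From Kepler's third law T² = 4π²r³/μ at r = 2.82×10^5 km, T = 47.0 hours = 47.0 × 3600 s = 1.692×10^5 s: μ = 4π²r³/T² = 3.09248×10^7 km³/s².
The Hohmann ellipse has a_t = (r₁ + r₂)/2 = 1.708×10^5 km.
Circular speed at r₁: v₁ = √(μ/r₁) = √(3.09248×10^7/59600) = 22.78 km/s.
Transfer-orbit speed at r₁ (v² = μ(2/r − 1/a)): v_p = √[μ(2/r₁ − 1/a_t)] = 29.27 km/s.
First burn Δv₁ = |v_p − v₁| = 6.490 km/s.
At r₂, v₂ = √(μ/r₂) = 10.472 km/s.
Transfer-orbit speed at r₂: v_a = √[μ(2/r₂ − 1/a_t)] = 6.1860 km/s.
Second burn Δv₂ = |v₂ − v_a| = 4.286 km/s.
Total Δv = Δv₁ + Δv₂ = 10.78 km/s.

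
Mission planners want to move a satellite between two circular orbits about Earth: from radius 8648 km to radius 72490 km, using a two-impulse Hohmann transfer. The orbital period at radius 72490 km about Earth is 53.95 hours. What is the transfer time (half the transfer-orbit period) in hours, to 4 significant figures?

From Kepler's third law T² = 4π²r³/μ at r = 72490 km, T = 53.95 hours = 53.95 × 3600 s = 1.9422×10^5 s: μ = 4π²r³/T² = 3.98663×10^5 km³/s².
Semi-major axis of the transfer orbit: a_t = (8648 + 72490)/2 = 40569 km.
Transfer time t = π√(a_t³/μ) = π√((40569)³ / 3.98663×10^5) = 40660 s.
Converting: 40660 s ÷ 3600 s/hour = 11.29 hours.

t = 11.29 hours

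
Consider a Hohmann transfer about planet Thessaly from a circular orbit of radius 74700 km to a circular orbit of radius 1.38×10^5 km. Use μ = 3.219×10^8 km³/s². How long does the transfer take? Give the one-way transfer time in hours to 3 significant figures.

t = 1.69 hours

Transfer-ellipse semi-major axis a_t = (r₁ + r₂)/2 = (74700 + 1.380×10^5)/2 = 1.0635×10^5 km.
Half the transfer-orbit period gives t = π√(a_t³/μ) = 6073 s.
Converting: 6073 s ÷ 3600 s/hour = 1.69 hours.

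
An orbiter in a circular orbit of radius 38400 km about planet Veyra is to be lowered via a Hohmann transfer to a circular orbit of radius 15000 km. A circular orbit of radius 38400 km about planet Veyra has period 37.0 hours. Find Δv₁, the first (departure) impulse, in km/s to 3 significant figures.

Δv₁ = 0.454 km/s

From Kepler's third law T² = 4π²r³/μ at r = 38400 km, T = 37.0 hours = 37.0 × 3600 s = 1.332×10^5 s: μ = 4π²r³/T² = 1.25993×10^5 km³/s².
Transfer-ellipse semi-major axis a_t = (r₁ + r₂)/2 = (38400 + 15000)/2 = 26700 km.
Circular speed at r = 38400 km: v_c = √(μ/r) = 1.8114 km/s.
Vis-viva on the transfer ellipse at r = 38400 km gives v_t = √[μ(2/r − 1/a_t)] = 1.3577 km/s.
Δv₁ = |v_t − v_c| = |1.3577 − 1.8114| = 0.4537 km/s.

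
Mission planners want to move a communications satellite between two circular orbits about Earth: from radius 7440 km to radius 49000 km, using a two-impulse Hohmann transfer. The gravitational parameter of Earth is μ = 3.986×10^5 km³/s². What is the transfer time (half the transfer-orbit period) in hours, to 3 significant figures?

t = 6.55 hours

The Hohmann ellipse has a_t = (r₁ + r₂)/2 = 28220 km.
Transfer time t = π√(a_t³/μ) = π√((28220)³ / 3.986×10^5) = 23590 s.
Converting: 23590 s ÷ 3600 s/hour = 6.55 hours.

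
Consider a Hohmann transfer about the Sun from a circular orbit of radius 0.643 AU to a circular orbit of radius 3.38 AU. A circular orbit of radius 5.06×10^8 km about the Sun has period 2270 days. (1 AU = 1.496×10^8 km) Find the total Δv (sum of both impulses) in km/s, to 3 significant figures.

From Kepler's third law T² = 4π²r³/μ at r = 5.06×10^8 km, T = 2270 days = 2270 × 86400 s = 1.96128×10^8 s: μ = 4π²r³/T² = 1.32963×10^11 km³/s².
In km: r₁ = 0.643 × 1.496×10^8 = 9.61928×10^7 km; r₂ = 3.38 × 1.496×10^8 = 5.05648×10^8 km.
The Hohmann ellipse has a_t = (r₁ + r₂)/2 = 3.009204×10^8 km.
At r₁ the circular-orbit speed is v₁ = √(μ/r₁) = 37.179 km/s.
On the transfer ellipse at r₁, vis-viva gives v_p = √[μ(2/r₁ − 1/a_t)] = 48.194 km/s.
First burn Δv₁ = |v_p − v₁| = 11.015 km/s.
At r₂, v₂ = √(μ/r₂) = 16.216 km/s.
Transfer-orbit speed at r₂: v_a = √[μ(2/r₂ − 1/a_t)] = 9.1683 km/s.
Second burn Δv₂ = |v₂ − v_a| = 7.0477 km/s.
Δv = Δv₁ + Δv₂ = 11.015 + 7.0477 = 18.06 km/s.

Δv = 18.1 km/s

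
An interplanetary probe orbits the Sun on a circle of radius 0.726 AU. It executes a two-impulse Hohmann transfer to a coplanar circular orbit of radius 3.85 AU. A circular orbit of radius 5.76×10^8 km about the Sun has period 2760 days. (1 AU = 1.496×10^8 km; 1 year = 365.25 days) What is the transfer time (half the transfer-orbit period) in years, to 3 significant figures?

From Kepler's third law T² = 4π²r³/μ at r = 5.76×10^8 km, T = 2760 days = 2760 × 86400 s = 2.38464×10^8 s: μ = 4π²r³/T² = 1.32673×10^11 km³/s².
In km: r₁ = 0.726 × 1.496×10^8 = 1.086096×10^8 km; r₂ = 3.85 × 1.496×10^8 = 5.7596×10^8 km.
The Hohmann ellipse has a_t = (r₁ + r₂)/2 = 3.422848×10^8 km.
Transfer time t = π√(a_t³/μ) = π√((3.422848×10^8)³ / 1.32673×10^11) = 5.462×10^7 s.
Converting: 5.462×10^7 s ÷ 3.15576×10^7 s/year (365.25 × 86400) = 1.73 years.

t = 1.73 years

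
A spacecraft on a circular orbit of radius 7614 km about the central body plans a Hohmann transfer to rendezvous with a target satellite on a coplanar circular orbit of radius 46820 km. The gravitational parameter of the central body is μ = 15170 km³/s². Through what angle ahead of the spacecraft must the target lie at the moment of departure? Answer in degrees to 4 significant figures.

φ = 100.2°

Transfer-ellipse semi-major axis a_t = (r₁ + r₂)/2 = (7614 + 46820)/2 = 27217 km.
Transfer time t = π√(a_t³/μ) = 1.14530×10^5 s.
The target's mean motion on its circular orbit is ω₂ = √(μ/r₂³) = 1.21575×10^-5 rad/s.
Angle swept by the target during transfer: ω₂·t = 1.3924 rad = 79.78°.
Arrival is 180° from departure on the ellipse, so φ = 180° − 79.78° = 100.2°.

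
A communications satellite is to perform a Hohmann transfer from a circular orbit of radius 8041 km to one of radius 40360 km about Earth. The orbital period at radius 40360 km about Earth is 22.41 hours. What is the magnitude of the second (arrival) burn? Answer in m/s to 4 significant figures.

From Kepler's third law T² = 4π²r³/μ at r = 40360 km, T = 22.41 hours = 22.41 × 3600 s = 80676 s: μ = 4π²r³/T² = 3.98772×10^5 km³/s².
The Hohmann ellipse has a_t = (r₁ + r₂)/2 = 24200.5 km.
Circular speed at r = 40360 km: v_c = √(μ/r) = 3.143 km/s.
Transfer-orbit speed at the same r (vis-viva, a = a_t): v_t = √[μ(2/r − 1/a_t)] = 1.812 km/s.
Δv₂ = |v_t − v_c| = |1.812 − 3.143| = 1.331 km/s.

Δv₂ = 1331 m/s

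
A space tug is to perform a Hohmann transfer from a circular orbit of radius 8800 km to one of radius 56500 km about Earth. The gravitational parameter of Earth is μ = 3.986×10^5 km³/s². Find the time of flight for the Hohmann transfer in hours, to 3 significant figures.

t = 8.15 hours

Transfer-ellipse semi-major axis a_t = (r₁ + r₂)/2 = (8800 + 56500)/2 = 32650 km.
By Kepler's third law the transfer-orbit period is T = 2π√(a_t³/μ), so t = T/2 = 29357 s.
Converting: 29357 s ÷ 3600 s/hour = 8.15 hours.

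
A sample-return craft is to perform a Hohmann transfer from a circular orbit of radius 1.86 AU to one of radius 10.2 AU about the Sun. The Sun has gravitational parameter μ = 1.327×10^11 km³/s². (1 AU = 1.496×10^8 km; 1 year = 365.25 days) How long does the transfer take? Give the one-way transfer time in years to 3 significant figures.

In km: r₁ = 1.86 × 1.496×10^8 = 2.78256×10^8 km; r₂ = 10.2 × 1.496×10^8 = 1.52592×10^9 km.
The Hohmann ellipse has a_t = (r₁ + r₂)/2 = 9.02088×10^8 km.
Half the transfer-orbit period gives t = π√(a_t³/μ) = 2.3366×10^8 s.
Converting: 2.3366×10^8 s ÷ 3.15576×10^7 s/year (365.25 × 86400) = 7.40 years.

t = 7.40 years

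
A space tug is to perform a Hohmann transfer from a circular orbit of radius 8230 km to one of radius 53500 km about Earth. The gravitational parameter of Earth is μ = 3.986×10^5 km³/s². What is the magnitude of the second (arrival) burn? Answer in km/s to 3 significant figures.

Semi-major axis of the transfer orbit: a_t = (8230 + 53500)/2 = 30865 km.
On the circular orbit at r = 53500 km, v_c = √(μ/r) = 2.7296 km/s.
Vis-viva on the transfer ellipse at r = 53500 km gives v_t = √[μ(2/r − 1/a_t)] = 1.4095 km/s.
Δv₂ = |v_t − v_c| = |1.4095 − 2.7296| = 1.320 km/s.

Δv₂ = 1.32 km/s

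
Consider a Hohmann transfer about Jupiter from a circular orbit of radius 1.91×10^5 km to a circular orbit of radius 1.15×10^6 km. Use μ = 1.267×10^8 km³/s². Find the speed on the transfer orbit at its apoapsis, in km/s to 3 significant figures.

v = 5.60 km/s

Semi-major axis of the transfer orbit: a_t = (1.910×10^5 + 1.150×10^6)/2 = 6.705×10^5 km.
The apoapsis of the transfer ellipse is at r = 1.150×10^6 km.
Applying v² = μ(2/r − 1/a_t): v = 5.602 km/s.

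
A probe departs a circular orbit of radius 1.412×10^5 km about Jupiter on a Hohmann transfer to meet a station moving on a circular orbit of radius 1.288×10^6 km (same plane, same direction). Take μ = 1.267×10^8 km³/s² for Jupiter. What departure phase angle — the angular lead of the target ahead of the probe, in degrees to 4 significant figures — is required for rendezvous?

The Hohmann ellipse has a_t = (r₁ + r₂)/2 = 7.146×10^5 km.
Transfer time t = π√(a_t³/μ) = 1.6860×10^5 s.
Target angular speed ω₂ = √(μ/r₂³) = 7.7004×10^-6 rad/s.
Angle swept by the target during transfer: ω₂·t = 1.2983 rad = 74.39°.
The probe traverses 180° on the transfer ellipse, so the target must lead by 180° − 74.39° = 105.6°.

φ = 105.6°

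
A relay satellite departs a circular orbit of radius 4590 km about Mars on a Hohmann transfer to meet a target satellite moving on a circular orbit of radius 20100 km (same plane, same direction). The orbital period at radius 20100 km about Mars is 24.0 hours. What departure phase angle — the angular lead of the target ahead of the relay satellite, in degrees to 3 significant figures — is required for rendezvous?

From Kepler's third law T² = 4π²r³/μ at r = 20100 km, T = 24.0 hours = 24.0 × 3600 s = 86400 s: μ = 4π²r³/T² = 42945.8 km³/s².
The Hohmann ellipse has a_t = (r₁ + r₂)/2 = 12345 km.
The half-period of the transfer ellipse is t = π√(a_t³/μ) = 20793 s.
The target's mean motion on its circular orbit is ω₂ = √(μ/r₂³) = 7.2722×10^-5 rad/s.
Angle swept by the target during transfer: ω₂·t = 1.5121 rad = 86.64°.
The relay satellite traverses 180° on the transfer ellipse, so the target must lead by 180° − 86.64° = 93.4°.

φ = 93.4°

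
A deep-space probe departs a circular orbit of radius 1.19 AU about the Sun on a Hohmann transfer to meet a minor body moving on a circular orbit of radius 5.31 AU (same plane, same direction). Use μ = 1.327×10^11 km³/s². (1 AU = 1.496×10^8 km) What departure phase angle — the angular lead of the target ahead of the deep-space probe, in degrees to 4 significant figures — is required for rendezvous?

φ = 93.81°

In km: r₁ = 1.19 × 1.496×10^8 = 1.78024×10^8 km; r₂ = 5.31 × 1.496×10^8 = 7.94376×10^8 km.
The Hohmann ellipse has a_t = (r₁ + r₂)/2 = 4.862×10^8 km.
The half-period of the transfer ellipse is t = π√(a_t³/μ) = 9.246×10^7 s.
Target angular speed ω₂ = √(μ/r₂³) = 1.627×10^-8 rad/s.
Angle swept by the target during transfer: ω₂·t = 1.5043 rad = 86.19°.
Arrival is 180° from departure on the ellipse, so φ = 180° − 86.19° = 93.81°.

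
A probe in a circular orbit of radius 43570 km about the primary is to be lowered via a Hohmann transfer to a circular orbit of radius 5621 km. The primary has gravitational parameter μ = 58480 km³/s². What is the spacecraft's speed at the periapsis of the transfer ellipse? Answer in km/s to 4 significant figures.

Semi-major axis of the transfer orbit: a_t = (43570 + 5621)/2 = 24595.5 km.
At periapsis, r = 5621 km.
Applying v² = μ(2/r − 1/a_t): v = 4.293 km/s.

v = 4.293 km/s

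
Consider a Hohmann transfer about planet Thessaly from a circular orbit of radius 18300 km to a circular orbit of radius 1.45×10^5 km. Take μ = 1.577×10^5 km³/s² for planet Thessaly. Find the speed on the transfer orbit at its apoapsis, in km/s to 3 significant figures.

v = 0.494 km/s

Semi-major axis of the transfer orbit: a_t = (18300 + 1.450×10^5)/2 = 81650 km.
The apoapsis of the transfer ellipse is at r = 1.450×10^5 km.
Vis-viva: v = √[μ(2/r − 1/a_t)] = √[1.577×10^5 × (2/1.450×10^5 − 1/81650)] = 0.4937 km/s.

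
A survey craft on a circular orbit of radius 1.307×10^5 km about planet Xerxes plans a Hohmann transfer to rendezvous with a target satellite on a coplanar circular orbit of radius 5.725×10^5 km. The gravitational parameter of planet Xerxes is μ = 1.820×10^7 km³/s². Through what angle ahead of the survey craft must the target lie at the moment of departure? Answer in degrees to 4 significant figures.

φ = 93.37°

The Hohmann ellipse has a_t = (r₁ + r₂)/2 = 3.516×10^5 km.
Transfer time t = π√(a_t³/μ) = 1.535×10^5 s.
Target angular speed ω₂ = √(μ/r₂³) = 9.849×10^-6 rad/s.
Angle swept by the target during transfer: ω₂·t = 1.512 rad = 86.63°.
Arrival is 180° from departure on the ellipse, so φ = 180° − 86.63° = 93.37°.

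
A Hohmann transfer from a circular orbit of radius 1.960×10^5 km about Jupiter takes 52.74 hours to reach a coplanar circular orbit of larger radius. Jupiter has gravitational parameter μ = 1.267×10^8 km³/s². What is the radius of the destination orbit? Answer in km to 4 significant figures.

r₂ = 1.351×10^6 km

Transfer time t = 52.74 hours = 1.89864×10^5 s, and t = π√(a_t³/μ).
So a_t = (μ t²/π²)^(1/3) = (1.267×10^8 × (1.89864×10^5)² / π²)^(1/3) = 7.7349×10^5 km.
Since a_t = (r₁ + r₂)/2, r₂ = 2a_t − r₁ = 2×7.7349×10^5 − 1.960×10^5 = 1.35098×10^6 km.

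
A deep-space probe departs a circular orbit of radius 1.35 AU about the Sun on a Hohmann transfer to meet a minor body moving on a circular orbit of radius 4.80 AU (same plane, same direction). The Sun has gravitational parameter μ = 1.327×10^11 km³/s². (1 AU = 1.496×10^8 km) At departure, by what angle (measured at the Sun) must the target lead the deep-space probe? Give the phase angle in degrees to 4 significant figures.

In km: r₁ = 1.35 × 1.496×10^8 = 2.0196×10^8 km; r₂ = 4.80 × 1.496×10^8 = 7.1808×10^8 km.
Transfer-ellipse semi-major axis a_t = (r₁ + r₂)/2 = (2.0196×10^8 + 7.1808×10^8)/2 = 4.6002×10^8 km.
The half-period of the transfer ellipse is t = π√(a_t³/μ) = 8.509×10^7 s.
Target angular speed ω₂ = √(μ/r₂³) = 1.893×10^-8 rad/s.
Angle swept by the target during transfer: ω₂·t = 1.611 rad = 92.30°.
Arrival is 180° from departure on the ellipse, so φ = 180° − 92.30° = 87.70°.

φ = 87.70°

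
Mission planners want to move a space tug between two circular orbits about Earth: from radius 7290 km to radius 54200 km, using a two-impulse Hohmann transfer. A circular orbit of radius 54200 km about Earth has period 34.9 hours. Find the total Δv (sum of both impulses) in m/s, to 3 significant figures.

From Kepler's third law T² = 4π²r³/μ at r = 54200 km, T = 34.9 hours = 34.9 × 3600 s = 1.2564×10^5 s: μ = 4π²r³/T² = 3.98200×10^5 km³/s².
Transfer-ellipse semi-major axis a_t = (r₁ + r₂)/2 = (7290 + 54200)/2 = 30745 km.
At r₁ the circular-orbit speed is v₁ = √(μ/r₁) = 7.391 km/s.
On the transfer ellipse at r₁, vis-viva gives v_p = √[μ(2/r₁ − 1/a_t)] = 9.813 km/s.
First burn Δv₁ = |v_p − v₁| = 2.422 km/s.
Circular speed at r₂: v₂ = √(μ/r₂) = 2.711 km/s.
Transfer-orbit speed at r₂: v_a = √[μ(2/r₂ − 1/a_t)] = 1.320 km/s.
Second burn Δv₂ = |v₂ − v_a| = 1.391 km/s.
Δv = Δv₁ + Δv₂ = 2.422 + 1.391 = 3.813 km/s.

Δv = 3810 m/s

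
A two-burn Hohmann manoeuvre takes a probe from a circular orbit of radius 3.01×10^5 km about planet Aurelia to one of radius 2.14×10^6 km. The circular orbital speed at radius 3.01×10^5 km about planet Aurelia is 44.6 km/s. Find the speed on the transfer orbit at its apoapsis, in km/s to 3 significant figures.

From the circular-orbit relation v² = μ/r at r = 3.01×10^5 km: μ = v²r = (44.6)² × 3.01×10^5 = 5.98737×10^8 km³/s².
Semi-major axis of the transfer orbit: a_t = (3.010×10^5 + 2.140×10^6)/2 = 1.2205×10^6 km.
The apoapsis of the transfer ellipse is at r = 2.140×10^6 km.
Vis-viva: v = √[μ(2/r − 1/a_t)] = √[5.98737×10^8 × (2/2.140×10^6 − 1/1.2205×10^6)] = 8.307 km/s.

v = 8.31 km/s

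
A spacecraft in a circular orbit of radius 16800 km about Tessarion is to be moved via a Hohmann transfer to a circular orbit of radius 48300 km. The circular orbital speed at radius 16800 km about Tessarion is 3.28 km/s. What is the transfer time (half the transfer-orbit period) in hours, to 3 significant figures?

t = 12.1 hours

From the circular-orbit relation v² = μ/r at r = 16800 km: μ = v²r = (3.28)² × 16800 = 1.80741×10^5 km³/s².
Transfer-ellipse semi-major axis a_t = (r₁ + r₂)/2 = (16800 + 48300)/2 = 32550 km.
Half the transfer-orbit period gives t = π√(a_t³/μ) = 43400 s.
Converting: 43400 s ÷ 3600 s/hour = 12.1 hours.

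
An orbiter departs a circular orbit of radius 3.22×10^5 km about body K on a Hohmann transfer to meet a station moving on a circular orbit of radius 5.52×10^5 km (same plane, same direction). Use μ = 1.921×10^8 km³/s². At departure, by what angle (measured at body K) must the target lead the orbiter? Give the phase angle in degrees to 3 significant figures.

φ = 53.2°

Transfer-ellipse semi-major axis a_t = (r₁ + r₂)/2 = (3.220×10^5 + 5.520×10^5)/2 = 4.370×10^5 km.
The half-period of the transfer ellipse is t = π√(a_t³/μ) = 65480 s.
The target's mean motion on its circular orbit is ω₂ = √(μ/r₂³) = 3.380×10^-5 rad/s.
Angle swept by the target during transfer: ω₂·t = 2.213 rad = 126.8°.
Arrival is 180° from departure on the ellipse, so φ = 180° − 126.8° = 53.2°.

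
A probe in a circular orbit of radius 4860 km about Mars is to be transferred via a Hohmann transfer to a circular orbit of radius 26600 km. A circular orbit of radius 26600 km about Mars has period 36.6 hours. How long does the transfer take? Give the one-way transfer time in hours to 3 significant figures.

t = 8.32 hours

From Kepler's third law T² = 4π²r³/μ at r = 26600 km, T = 36.6 hours = 36.6 × 3600 s = 1.3176×10^5 s: μ = 4π²r³/T² = 42799.4 km³/s².
Transfer-ellipse semi-major axis a_t = (r₁ + r₂)/2 = (4860 + 26600)/2 = 15730 km.
By Kepler's third law the transfer-orbit period is T = 2π√(a_t³/μ), so t = T/2 = 29960 s.
Converting: 29960 s ÷ 3600 s/hour = 8.32 hours.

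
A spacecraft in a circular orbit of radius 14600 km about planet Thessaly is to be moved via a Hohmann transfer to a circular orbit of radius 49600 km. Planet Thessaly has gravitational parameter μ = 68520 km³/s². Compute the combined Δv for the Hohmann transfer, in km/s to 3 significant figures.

Semi-major axis of the transfer orbit: a_t = (14600 + 49600)/2 = 32100 km.
At r₁ the circular-orbit speed is v₁ = √(μ/r₁) = 2.1664 km/s.
On the transfer ellipse at r₁, v² = μ(2/r − 1/a) gives v_p = √[μ(2/r₁ − 1/a_t)] = 2.6929 km/s.
First burn Δv₁ = |v_p − v₁| = 0.5265 km/s.
Circular speed at r₂: v₂ = √(μ/r₂) = 1.1754 km/s.
Transfer-orbit speed at r₂: v_a = √[μ(2/r₂ − 1/a_t)] = 0.79267 km/s.
Second burn Δv₂ = |v₂ − v_a| = 0.3827 km/s.
Total Δv = Δv₁ + Δv₂ = 0.9092 km/s.

Δv = 0.909 km/s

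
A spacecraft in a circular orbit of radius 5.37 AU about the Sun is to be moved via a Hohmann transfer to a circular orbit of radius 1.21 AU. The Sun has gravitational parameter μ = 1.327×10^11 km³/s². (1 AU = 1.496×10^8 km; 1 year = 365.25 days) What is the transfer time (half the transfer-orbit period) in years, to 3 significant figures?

t = 2.98 years

In km: r₁ = 5.37 × 1.496×10^8 = 8.03352×10^8 km; r₂ = 1.21 × 1.496×10^8 = 1.81016×10^8 km.
Semi-major axis of the transfer orbit: a_t = (8.03352×10^8 + 1.81016×10^8)/2 = 4.92184×10^8 km.
Half the transfer-orbit period gives t = π√(a_t³/μ) = 9.417×10^7 s.
Converting: 9.417×10^7 s ÷ 3.15576×10^7 s/year (365.25 × 86400) = 2.98 years.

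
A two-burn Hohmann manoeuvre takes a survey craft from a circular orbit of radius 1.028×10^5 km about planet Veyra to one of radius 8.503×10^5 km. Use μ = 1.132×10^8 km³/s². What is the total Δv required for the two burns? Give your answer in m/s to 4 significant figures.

Transfer-ellipse semi-major axis a_t = (r₁ + r₂)/2 = (1.028×10^5 + 8.503×10^5)/2 = 4.7655×10^5 km.
At r₁ the circular-orbit speed is v₁ = √(μ/r₁) = 33.184 km/s.
On the transfer ellipse at r₁, v² = μ(2/r − 1/a) gives v_p = √[μ(2/r₁ − 1/a_t)] = 44.326 km/s.
First burn Δv₁ = |v_p − v₁| = 11.14 km/s.
Circular speed at r₂: v₂ = √(μ/r₂) = 11.538 km/s.
Transfer-orbit speed at r₂: v_a = √[μ(2/r₂ − 1/a_t)] = 5.3589 km/s.
Second burn Δv₂ = |v₂ − v_a| = 6.179 km/s.
Total Δv = Δv₁ + Δv₂ = 17.32 km/s.

Δv = 17320 m/s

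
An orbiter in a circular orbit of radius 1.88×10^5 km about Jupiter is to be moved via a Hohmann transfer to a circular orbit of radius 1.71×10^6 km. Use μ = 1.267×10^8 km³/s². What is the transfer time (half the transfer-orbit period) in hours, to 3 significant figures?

The Hohmann ellipse has a_t = (r₁ + r₂)/2 = 9.490×10^5 km.
Half the transfer-orbit period gives t = π√(a_t³/μ) = 2.580×10^5 s.
Converting: 2.580×10^5 s ÷ 3600 s/hour = 71.7 hours.

t = 71.7 hours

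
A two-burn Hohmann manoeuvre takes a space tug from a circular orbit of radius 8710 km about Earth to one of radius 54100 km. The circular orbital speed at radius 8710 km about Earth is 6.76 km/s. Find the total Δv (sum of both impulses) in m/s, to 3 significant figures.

Δv = 3400 m/s

From the circular-orbit relation v² = μ/r at r = 8710 km: μ = v²r = (6.76)² × 8710 = 3.98026×10^5 km³/s².
Transfer-ellipse semi-major axis a_t = (r₁ + r₂)/2 = (8710 + 54100)/2 = 31405 km.
Circular speed at r₁: v₁ = √(μ/r₁) = √(3.98026×10^5/8710) = 6.760 km/s.
On the transfer ellipse at r₁, vis-viva gives v_p = √[μ(2/r₁ − 1/a_t)] = 8.872 km/s.
First burn Δv₁ = |v_p − v₁| = 2.112 km/s.
At r₂, v₂ = √(μ/r₂) = 2.712 km/s.
Transfer-orbit speed at r₂: v_a = √[μ(2/r₂ − 1/a_t)] = 1.428 km/s.
Second burn Δv₂ = |v₂ − v_a| = 1.284 km/s.
Total Δv = Δv₁ + Δv₂ = 3.396 km/s.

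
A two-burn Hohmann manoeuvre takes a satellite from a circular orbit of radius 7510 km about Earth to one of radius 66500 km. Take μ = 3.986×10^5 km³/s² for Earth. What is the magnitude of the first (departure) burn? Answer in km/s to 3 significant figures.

Δv₁ = 2.48 km/s

The Hohmann ellipse has a_t = (r₁ + r₂)/2 = 37005 km.
Circular speed at r = 7510 km: v_c = √(μ/r) = 7.285 km/s.
Transfer-orbit speed at the same r (vis-viva, a = a_t): v_t = √[μ(2/r − 1/a_t)] = 9.766 km/s.
Δv₁ = |v_t − v_c| = |9.766 − 7.285| = 2.481 km/s.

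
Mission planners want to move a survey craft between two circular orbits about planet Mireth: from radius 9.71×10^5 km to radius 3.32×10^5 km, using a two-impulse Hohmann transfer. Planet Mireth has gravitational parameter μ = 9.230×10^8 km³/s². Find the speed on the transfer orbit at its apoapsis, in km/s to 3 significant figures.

v = 22.0 km/s

Transfer-ellipse semi-major axis a_t = (r₁ + r₂)/2 = (9.710×10^5 + 3.320×10^5)/2 = 6.515×10^5 km.
The apoapsis of the transfer ellipse is at r = 9.710×10^5 km.
Vis-viva: v = √[μ(2/r − 1/a_t)] = √[9.230×10^8 × (2/9.710×10^5 − 1/6.515×10^5)] = 22.01 km/s.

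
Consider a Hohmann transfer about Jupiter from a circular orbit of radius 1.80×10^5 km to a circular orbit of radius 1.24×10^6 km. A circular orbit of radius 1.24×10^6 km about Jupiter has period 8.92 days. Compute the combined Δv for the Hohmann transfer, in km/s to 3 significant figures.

Δv = 13.6 km/s

From Kepler's third law T² = 4π²r³/μ at r = 1.24×10^6 km, T = 8.92 days = 8.92 × 86400 s = 7.70688×10^5 s: μ = 4π²r³/T² = 1.26727×10^8 km³/s².
Transfer-ellipse semi-major axis a_t = (r₁ + r₂)/2 = (1.800×10^5 + 1.240×10^6)/2 = 7.100×10^5 km.
At r₁ the circular-orbit speed is v₁ = √(μ/r₁) = 26.5337 km/s.
Transfer-orbit speed at r₁ (vis-viva equation): v_p = √[μ(2/r₁ − 1/a_t)] = 35.0654 km/s.
First burn Δv₁ = |v_p − v₁| = 8.532 km/s.
At r₂, v₂ = √(μ/r₂) = 10.109 km/s.
Transfer-orbit speed at r₂: v_a = √[μ(2/r₂ − 1/a_t)] = 5.0901 km/s.
Second burn Δv₂ = |v₂ − v_a| = 5.019 km/s.
Δv = Δv₁ + Δv₂ = 8.532 + 5.019 = 13.55 km/s.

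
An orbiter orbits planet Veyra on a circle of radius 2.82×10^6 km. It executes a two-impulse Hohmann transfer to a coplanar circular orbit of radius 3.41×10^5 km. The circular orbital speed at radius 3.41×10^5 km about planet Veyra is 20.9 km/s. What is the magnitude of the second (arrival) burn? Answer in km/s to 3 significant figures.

Δv₂ = 7.02 km/s

From the circular-orbit relation v² = μ/r at r = 3.41×10^5 km: μ = v²r = (20.9)² × 3.41×10^5 = 1.48952×10^8 km³/s².
Transfer-ellipse semi-major axis a_t = (r₁ + r₂)/2 = (2.820×10^6 + 3.410×10^5)/2 = 1.5805×10^6 km.
Circular speed at r = 3.410×10^5 km: v_c = √(μ/r) = 20.900 km/s.
Vis-viva on the transfer ellipse at r = 3.410×10^5 km gives v_t = √[μ(2/r − 1/a_t)] = 27.917 km/s.
Δv₂ = |v_t − v_c| = |27.917 − 20.900| = 7.017 km/s.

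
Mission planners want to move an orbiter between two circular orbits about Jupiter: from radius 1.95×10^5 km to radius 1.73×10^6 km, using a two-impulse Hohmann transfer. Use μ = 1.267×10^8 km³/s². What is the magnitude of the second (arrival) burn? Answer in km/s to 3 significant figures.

Δv₂ = 4.71 km/s

The Hohmann ellipse has a_t = (r₁ + r₂)/2 = 9.625×10^5 km.
On the circular orbit at r = 1.730×10^6 km, v_c = √(μ/r) = 8.558 km/s.
Vis-viva on the transfer ellipse at r = 1.730×10^6 km gives v_t = √[μ(2/r − 1/a_t)] = 3.852 km/s.
Δv₂ = |v_t − v_c| = |3.852 − 8.558| = 4.706 km/s.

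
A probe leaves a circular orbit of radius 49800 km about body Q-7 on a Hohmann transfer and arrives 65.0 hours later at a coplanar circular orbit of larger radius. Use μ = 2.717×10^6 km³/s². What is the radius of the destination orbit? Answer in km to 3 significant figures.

r₂ = 4.44×10^5 km

Transfer time t = 65.0 hours = 2.340×10^5 s, and t = π√(a_t³/μ).
So a_t = (μ t²/π²)^(1/3) = (2.717×10^6 × (2.340×10^5)² / π²)^(1/3) = 2.4702×10^5 km.
Since a_t = (r₁ + r₂)/2, r₂ = 2a_t − r₁ = 2×2.4702×10^5 − 49800 = 4.4424×10^5 km.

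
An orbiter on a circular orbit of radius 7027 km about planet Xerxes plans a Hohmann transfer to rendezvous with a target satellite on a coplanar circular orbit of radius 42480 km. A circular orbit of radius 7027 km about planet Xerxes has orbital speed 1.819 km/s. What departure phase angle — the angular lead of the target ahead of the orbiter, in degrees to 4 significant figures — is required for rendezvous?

From the circular-orbit relation v² = μ/r at r = 7027 km: μ = v²r = (1.819)² × 7027 = 23250.7 km³/s².
Semi-major axis of the transfer orbit: a_t = (7027 + 42480)/2 = 24753.5 km.
Transfer time t = π√(a_t³/μ) = 80239 s.
Target angular speed ω₂ = √(μ/r₂³) = 1.7416×10^-5 rad/s.
Angle swept by the target during transfer: ω₂·t = 1.3974 rad = 80.07°.
The orbiter traverses 180° on the transfer ellipse, so the target must lead by 180° − 80.07° = 99.93°.

φ = 99.93°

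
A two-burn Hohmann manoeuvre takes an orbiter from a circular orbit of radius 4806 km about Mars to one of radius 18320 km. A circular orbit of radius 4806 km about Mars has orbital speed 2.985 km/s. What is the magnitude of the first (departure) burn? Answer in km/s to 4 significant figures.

Δv₁ = 0.7723 km/s

From the circular-orbit relation v² = μ/r at r = 4806 km: μ = v²r = (2.985)² × 4806 = 42822.5 km³/s².
The Hohmann ellipse has a_t = (r₁ + r₂)/2 = 11563 km.
On the circular orbit at r = 4806 km, v_c = √(μ/r) = 2.9850 km/s.
Transfer-orbit speed at the same r (vis-viva, a = a_t): v_t = √[μ(2/r − 1/a_t)] = 3.7573 km/s.
Δv₁ = |v_t − v_c| = |3.7573 − 2.9850| = 0.7723 km/s.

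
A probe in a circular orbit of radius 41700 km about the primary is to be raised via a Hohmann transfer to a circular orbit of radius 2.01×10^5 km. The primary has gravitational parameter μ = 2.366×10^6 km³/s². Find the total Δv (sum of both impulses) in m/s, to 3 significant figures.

The Hohmann ellipse has a_t = (r₁ + r₂)/2 = 1.2135×10^5 km.
Circular speed at r₁: v₁ = √(μ/r₁) = √(2.366×10^6/41700) = 7.5325 km/s.
On the transfer ellipse at r₁, vis-viva equation gives v_p = √[μ(2/r₁ − 1/a_t)] = 9.6943 km/s.
First burn Δv₁ = |v_p − v₁| = 2.162 km/s.
Circular speed at r₂: v₂ = √(μ/r₂) = 3.431 km/s.
Transfer-orbit speed at r₂: v_a = √[μ(2/r₂ − 1/a_t)] = 2.011 km/s.
Second burn Δv₂ = |v₂ − v_a| = 1.420 km/s.
Δv = Δv₁ + Δv₂ = 2.162 + 1.420 = 3.582 km/s.

Δv = 3580 m/s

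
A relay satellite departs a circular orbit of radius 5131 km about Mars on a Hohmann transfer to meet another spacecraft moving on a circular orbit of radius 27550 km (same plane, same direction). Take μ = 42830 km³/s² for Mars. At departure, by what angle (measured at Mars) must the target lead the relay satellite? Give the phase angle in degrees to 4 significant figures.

Semi-major axis of the transfer orbit: a_t = (5131 + 27550)/2 = 16340.5 km.
The half-period of the transfer ellipse is t = π√(a_t³/μ) = 31710 s.
The target's mean motion on its circular orbit is ω₂ = √(μ/r₂³) = 4.526×10^-5 rad/s.
Angle swept by the target during transfer: ω₂·t = 1.435 rad = 82.22°.
The relay satellite traverses 180° on the transfer ellipse, so the target must lead by 180° − 82.22° = 97.78°.

φ = 97.78°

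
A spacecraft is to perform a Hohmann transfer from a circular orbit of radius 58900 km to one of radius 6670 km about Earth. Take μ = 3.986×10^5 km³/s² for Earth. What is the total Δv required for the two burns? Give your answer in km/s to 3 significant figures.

Δv = 4.06 km/s

Semi-major axis of the transfer orbit: a_t = (58900 + 6670)/2 = 32785 km.
At r₁ the circular-orbit speed is v₁ = √(μ/r₁) = 2.601 km/s.
Transfer-orbit speed at r₁ (v² = μ(2/r − 1/a)): v_a = √[μ(2/r₁ − 1/a_t)] = 1.173 km/s.
First burn Δv₁ = |v_a − v₁| = 1.428 km/s.
At r₂, v₂ = √(μ/r₂) = 7.73047 km/s.
Transfer-orbit speed at r₂: v_p = √[μ(2/r₂ − 1/a_t)] = 10.3616 km/s.
Second burn Δv₂ = |v₂ − v_p| = 2.631 km/s.
Δv = Δv₁ + Δv₂ = 1.428 + 2.631 = 4.059 km/s.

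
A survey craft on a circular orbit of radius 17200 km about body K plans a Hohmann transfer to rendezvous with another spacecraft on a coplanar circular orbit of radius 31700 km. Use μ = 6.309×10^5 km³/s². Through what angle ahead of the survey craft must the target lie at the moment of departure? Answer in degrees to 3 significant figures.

The Hohmann ellipse has a_t = (r₁ + r₂)/2 = 24450 km.
Transfer time t = π√(a_t³/μ) = 15121 s.
The target's mean motion on its circular orbit is ω₂ = √(μ/r₂³) = 1.4073×10^-4 rad/s.
Angle swept by the target during transfer: ω₂·t = 2.128 rad = 121.9°.
Arrival is 180° from departure on the ellipse, so φ = 180° − 121.9° = 58.1°.

φ = 58.1°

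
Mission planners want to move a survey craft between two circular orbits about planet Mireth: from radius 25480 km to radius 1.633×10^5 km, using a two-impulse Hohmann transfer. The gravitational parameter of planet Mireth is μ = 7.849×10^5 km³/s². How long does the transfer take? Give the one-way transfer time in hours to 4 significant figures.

t = 28.56 hours

Semi-major axis of the transfer orbit: a_t = (25480 + 1.633×10^5)/2 = 94390 km.
By Kepler's third law the transfer-orbit period is T = 2π√(a_t³/μ), so t = T/2 = 1.028×10^5 s.
Converting: 1.028×10^5 s ÷ 3600 s/hour = 28.56 hours.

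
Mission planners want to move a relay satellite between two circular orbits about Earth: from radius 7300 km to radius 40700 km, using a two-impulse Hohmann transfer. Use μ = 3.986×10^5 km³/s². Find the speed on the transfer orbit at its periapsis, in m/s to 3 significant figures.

The Hohmann ellipse has a_t = (r₁ + r₂)/2 = 24000 km.
The periapsis of the transfer ellipse is at r = 7300 km.
Applying v² = μ(2/r − 1/a_t): v = 9.623 km/s.

v = 9620 m/s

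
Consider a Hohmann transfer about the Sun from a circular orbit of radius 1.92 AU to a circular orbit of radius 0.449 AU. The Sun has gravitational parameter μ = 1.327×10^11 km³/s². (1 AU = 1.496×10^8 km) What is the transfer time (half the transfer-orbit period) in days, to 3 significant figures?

In km: r₁ = 1.92 × 1.496×10^8 = 2.87232×10^8 km; r₂ = 0.449 × 1.496×10^8 = 6.71704×10^7 km.
The Hohmann ellipse has a_t = (r₁ + r₂)/2 = 1.772012×10^8 km.
Transfer time t = π√(a_t³/μ) = π√((1.772012×10^8)³ / 1.327×10^11) = 2.034×10^7 s.
Converting: 2.034×10^7 s ÷ 86400 s/day = 235 days.

t = 235 days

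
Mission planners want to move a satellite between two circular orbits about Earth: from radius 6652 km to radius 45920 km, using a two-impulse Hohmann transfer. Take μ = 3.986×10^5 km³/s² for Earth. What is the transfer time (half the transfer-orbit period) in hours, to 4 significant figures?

The Hohmann ellipse has a_t = (r₁ + r₂)/2 = 26286 km.
Transfer time t = π√(a_t³/μ) = π√((26286)³ / 3.986×10^5) = 21206 s.
Converting: 21206 s ÷ 3600 s/hour = 5.891 hours.

t = 5.891 hours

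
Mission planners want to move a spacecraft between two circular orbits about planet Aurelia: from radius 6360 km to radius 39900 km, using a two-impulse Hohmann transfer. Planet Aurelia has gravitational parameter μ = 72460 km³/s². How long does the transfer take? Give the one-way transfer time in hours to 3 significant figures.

t = 11.4 hours

Transfer-ellipse semi-major axis a_t = (r₁ + r₂)/2 = (6360 + 39900)/2 = 23130 km.
Transfer time t = π√(a_t³/μ) = π√((23130)³ / 72460) = 41050 s.
Converting: 41050 s ÷ 3600 s/hour = 11.4 hours.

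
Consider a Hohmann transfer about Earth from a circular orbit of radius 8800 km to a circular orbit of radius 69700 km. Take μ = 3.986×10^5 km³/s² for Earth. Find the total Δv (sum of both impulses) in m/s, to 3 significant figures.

Δv = 3500 m/s

The Hohmann ellipse has a_t = (r₁ + r₂)/2 = 39250 km.
Circular speed at r₁: v₁ = √(μ/r₁) = √(3.986×10^5/8800) = 6.7302 km/s.
Transfer-orbit speed at r₁ (v² = μ(2/r − 1/a)): v_p = √[μ(2/r₁ − 1/a_t)] = 8.9686 km/s.
First burn Δv₁ = |v_p − v₁| = 2.238 km/s.
At r₂, v₂ = √(μ/r₂) = 2.391 km/s.
Transfer-orbit speed at r₂: v_a = √[μ(2/r₂ − 1/a_t)] = 1.132 km/s.
Second burn Δv₂ = |v₂ − v_a| = 1.259 km/s.
Total Δv = Δv₁ + Δv₂ = 3.497 km/s.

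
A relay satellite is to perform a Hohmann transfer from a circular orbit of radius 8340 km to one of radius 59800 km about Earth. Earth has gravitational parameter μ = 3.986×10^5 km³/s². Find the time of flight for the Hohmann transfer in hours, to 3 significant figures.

t = 8.69 hours

The Hohmann ellipse has a_t = (r₁ + r₂)/2 = 34070 km.
By Kepler's third law the transfer-orbit period is T = 2π√(a_t³/μ), so t = T/2 = 31290 s.
Converting: 31290 s ÷ 3600 s/hour = 8.69 hours.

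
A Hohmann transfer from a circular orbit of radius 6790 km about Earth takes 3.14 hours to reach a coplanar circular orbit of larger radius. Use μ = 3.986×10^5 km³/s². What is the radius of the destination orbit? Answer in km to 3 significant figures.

Transfer time t = 3.14 hours = 11304 s, and t = π√(a_t³/μ).
So a_t = (μ t²/π²)^(1/3) = (3.986×10^5 × (11304)² / π²)^(1/3) = 17281 km.
Since a_t = (r₁ + r₂)/2, r₂ = 2a_t − r₁ = 2×17281 − 6790 = 27772 km.

r₂ = 27800 km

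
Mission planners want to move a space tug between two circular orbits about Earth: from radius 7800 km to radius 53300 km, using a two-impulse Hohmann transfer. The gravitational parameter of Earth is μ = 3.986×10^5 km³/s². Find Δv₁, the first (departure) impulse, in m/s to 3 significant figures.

Δv₁ = 2290 m/s

Transfer-ellipse semi-major axis a_t = (r₁ + r₂)/2 = (7800 + 53300)/2 = 30550 km.
Circular speed at r = 7800 km: v_c = √(μ/r) = 7.1486 km/s.
Vis-viva on the transfer ellipse at r = 7800 km gives v_t = √[μ(2/r − 1/a_t)] = 9.4423 km/s.
Δv₁ = |v_t − v_c| = |9.4423 − 7.1486| = 2.294 km/s.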